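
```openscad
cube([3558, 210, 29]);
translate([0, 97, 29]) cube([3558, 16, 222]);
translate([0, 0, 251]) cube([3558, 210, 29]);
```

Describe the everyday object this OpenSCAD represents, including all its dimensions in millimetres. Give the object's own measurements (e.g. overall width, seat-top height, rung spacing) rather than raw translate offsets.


An I-beam lying along x, 3558 mm long. Overall section height 280 mm. Two flanges 210 mm wide (y) and 29 mm thick, one on the floor and one at the top; a web 16 mm thick runs between them, centred on the flange width.


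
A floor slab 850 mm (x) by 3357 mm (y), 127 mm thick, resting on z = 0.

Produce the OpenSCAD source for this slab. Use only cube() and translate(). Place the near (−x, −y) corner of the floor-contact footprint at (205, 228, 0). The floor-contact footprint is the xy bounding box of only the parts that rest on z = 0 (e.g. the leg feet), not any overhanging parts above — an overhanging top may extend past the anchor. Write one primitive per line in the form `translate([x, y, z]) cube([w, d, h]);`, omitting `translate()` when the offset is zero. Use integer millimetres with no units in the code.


translate([205, 228, 0]) cube([850, 3357, 127]);


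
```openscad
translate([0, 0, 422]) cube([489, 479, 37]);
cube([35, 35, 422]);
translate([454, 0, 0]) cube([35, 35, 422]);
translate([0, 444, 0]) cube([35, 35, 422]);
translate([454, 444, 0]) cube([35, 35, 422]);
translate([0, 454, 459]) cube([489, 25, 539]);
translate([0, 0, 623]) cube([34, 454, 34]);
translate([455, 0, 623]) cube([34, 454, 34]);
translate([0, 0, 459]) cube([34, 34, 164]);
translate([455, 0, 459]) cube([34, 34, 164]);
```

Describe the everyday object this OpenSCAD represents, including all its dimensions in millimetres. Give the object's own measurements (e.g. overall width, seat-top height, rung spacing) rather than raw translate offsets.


A chair. The seat is a 489×479×37 mm slab with its top at z = 459 mm, on four 35×35 mm corner legs (flush with the seat edges, standing on z = 0). A flat backrest 25 mm thick, 539 mm tall, spans the full seat width and rises from the seat top along its +y edge, rear face flush with the rear of the seat. Two armrests of 34×34 mm section run along each side from the seat's front edge to the front of the backrest, top faces 198 mm above the seat top and outer faces flush with the seat's x-edges; a 34×34 mm post under the front of each armrest stands on the seat at the front corner.


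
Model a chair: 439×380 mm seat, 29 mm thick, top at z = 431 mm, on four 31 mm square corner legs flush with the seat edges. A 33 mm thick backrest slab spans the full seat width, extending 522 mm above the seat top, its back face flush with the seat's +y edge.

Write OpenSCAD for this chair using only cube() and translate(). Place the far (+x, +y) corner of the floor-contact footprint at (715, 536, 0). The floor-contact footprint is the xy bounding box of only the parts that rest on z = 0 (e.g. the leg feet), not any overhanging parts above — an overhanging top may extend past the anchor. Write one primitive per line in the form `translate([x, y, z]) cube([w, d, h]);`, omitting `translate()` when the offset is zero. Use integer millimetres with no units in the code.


translate([276, 156, 402]) cube([439, 380, 29]);
translate([276, 156, 0]) cube([31, 31, 402]);
translate([684, 156, 0]) cube([31, 31, 402]);
translate([276, 505, 0]) cube([31, 31, 402]);
translate([684, 505, 0]) cube([31, 31, 402]);
translate([276, 503, 431]) cube([439, 33, 522]);


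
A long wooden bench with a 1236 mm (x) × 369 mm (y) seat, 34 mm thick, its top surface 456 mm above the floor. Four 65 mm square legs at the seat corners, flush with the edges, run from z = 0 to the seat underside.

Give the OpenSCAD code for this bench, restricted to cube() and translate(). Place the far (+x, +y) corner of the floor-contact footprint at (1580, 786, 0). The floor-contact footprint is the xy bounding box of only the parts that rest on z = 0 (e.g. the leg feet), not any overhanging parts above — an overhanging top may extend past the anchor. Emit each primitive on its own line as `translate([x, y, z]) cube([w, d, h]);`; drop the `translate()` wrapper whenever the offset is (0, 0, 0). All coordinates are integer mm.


// leg_h = 456 − 34 = 422
translate([344, 417, 422]) cube([1236, 369, 34]);
translate([344, 417, 0]) cube([65, 65, 422]);
translate([344, 721, 0]) cube([65, 65, 422]);
translate([1515, 417, 0]) cube([65, 65, 422]);
translate([1515, 721, 0]) cube([65, 65, 422]);


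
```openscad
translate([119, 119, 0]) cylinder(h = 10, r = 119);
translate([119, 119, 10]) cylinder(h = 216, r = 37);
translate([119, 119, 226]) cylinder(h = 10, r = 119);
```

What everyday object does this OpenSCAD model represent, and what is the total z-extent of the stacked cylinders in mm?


A spool. The overall height is 236 mm.

Three coaxial cylinders, large–small–large — a spool. Two 10 mm flanges and a 216 mm core give 10 + 216 + 10 = 236 mm.


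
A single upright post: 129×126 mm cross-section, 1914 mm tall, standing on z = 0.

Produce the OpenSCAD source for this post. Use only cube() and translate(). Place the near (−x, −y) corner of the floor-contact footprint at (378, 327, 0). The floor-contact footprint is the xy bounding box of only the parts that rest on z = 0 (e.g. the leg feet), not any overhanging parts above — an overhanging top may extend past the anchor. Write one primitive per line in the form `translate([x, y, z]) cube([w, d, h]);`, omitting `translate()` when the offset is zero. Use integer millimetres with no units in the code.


translate([378, 327, 0]) cube([129, 126, 1914]);


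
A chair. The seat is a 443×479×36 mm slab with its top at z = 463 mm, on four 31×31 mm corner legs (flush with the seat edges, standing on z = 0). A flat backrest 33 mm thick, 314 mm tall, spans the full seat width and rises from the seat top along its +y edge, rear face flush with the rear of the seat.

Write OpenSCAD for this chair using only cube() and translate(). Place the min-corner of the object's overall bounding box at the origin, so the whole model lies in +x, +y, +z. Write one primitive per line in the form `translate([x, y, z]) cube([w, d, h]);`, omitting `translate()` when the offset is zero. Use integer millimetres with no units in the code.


// leg_h = 463 - 36 = 427
translate([0, 0, 427]) cube([443, 479, 36]);
cube([31, 31, 427]);
translate([412, 0, 0]) cube([31, 31, 427]);
translate([0, 448, 0]) cube([31, 31, 427]);
translate([412, 448, 0]) cube([31, 31, 427]);
translate([0, 446, 463]) cube([443, 33, 314]);


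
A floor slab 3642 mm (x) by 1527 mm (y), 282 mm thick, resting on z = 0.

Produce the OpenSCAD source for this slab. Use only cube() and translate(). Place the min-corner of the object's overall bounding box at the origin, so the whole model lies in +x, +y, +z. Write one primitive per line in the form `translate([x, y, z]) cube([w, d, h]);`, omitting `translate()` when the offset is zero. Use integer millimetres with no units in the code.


cube([3642, 1527, 282]);


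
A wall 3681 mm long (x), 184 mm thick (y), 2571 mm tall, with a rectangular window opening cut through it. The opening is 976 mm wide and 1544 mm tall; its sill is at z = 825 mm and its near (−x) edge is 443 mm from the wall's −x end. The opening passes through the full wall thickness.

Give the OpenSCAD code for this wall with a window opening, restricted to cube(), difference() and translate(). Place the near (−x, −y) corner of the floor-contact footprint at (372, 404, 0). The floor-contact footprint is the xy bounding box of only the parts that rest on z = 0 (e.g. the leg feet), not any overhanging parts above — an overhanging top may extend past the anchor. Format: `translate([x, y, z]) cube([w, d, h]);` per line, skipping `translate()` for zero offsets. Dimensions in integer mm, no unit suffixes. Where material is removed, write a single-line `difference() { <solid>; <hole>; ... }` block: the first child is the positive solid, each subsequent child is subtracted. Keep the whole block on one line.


difference() { translate([372, 404, 0]) cube([3681, 184, 2571]); translate([815, 404, 825]) cube([976, 184, 1544]); }


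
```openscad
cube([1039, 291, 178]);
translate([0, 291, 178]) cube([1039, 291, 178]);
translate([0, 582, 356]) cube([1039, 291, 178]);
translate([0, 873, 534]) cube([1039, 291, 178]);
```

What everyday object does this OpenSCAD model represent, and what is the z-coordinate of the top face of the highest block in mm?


A staircase. The total rise is 712 mm.

4 identical blocks, each offset up and back from the previous — a staircase. Each step is 178 mm tall and there are 4 of them, so the total rise is 4 × 178 = 712 mm.


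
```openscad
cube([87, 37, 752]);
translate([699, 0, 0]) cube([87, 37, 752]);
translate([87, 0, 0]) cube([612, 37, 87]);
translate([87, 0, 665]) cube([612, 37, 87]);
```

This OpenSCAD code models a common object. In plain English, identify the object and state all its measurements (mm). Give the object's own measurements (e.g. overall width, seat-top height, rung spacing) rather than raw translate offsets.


A rectangular picture frame lying in the x–z plane (depth along y). The opening is 612 mm wide (x) by 578 mm tall (z), surrounded by a border 87 mm wide on all four sides. The frame is 37 mm deep and is made of two full-height vertical stiles with two horizontal rails fitted between them.


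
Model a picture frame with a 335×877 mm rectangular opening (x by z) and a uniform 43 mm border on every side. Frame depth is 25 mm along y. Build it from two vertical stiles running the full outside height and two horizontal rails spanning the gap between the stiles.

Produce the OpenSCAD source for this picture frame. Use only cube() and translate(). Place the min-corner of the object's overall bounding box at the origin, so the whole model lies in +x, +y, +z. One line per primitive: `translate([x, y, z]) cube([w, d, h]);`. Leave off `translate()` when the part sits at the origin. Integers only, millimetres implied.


cube([43, 25, 963]);
translate([378, 0, 0]) cube([43, 25, 963]);
translate([43, 0, 0]) cube([335, 25, 43]);
translate([43, 0, 920]) cube([335, 25, 43]);


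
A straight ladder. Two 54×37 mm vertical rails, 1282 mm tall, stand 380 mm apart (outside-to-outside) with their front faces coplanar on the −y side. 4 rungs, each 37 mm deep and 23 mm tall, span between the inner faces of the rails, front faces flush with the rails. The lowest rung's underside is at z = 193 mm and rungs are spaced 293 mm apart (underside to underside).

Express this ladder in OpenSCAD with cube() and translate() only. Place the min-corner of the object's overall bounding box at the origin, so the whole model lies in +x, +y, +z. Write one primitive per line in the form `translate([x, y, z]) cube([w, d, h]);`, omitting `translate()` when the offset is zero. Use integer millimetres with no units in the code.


cube([54, 37, 1282]);
translate([326, 0, 0]) cube([54, 37, 1282]);
translate([54, 0, 193]) cube([272, 37, 23]);
translate([54, 0, 486]) cube([272, 37, 23]);
translate([54, 0, 779]) cube([272, 37, 23]);
translate([54, 0, 1072]) cube([272, 37, 23]);


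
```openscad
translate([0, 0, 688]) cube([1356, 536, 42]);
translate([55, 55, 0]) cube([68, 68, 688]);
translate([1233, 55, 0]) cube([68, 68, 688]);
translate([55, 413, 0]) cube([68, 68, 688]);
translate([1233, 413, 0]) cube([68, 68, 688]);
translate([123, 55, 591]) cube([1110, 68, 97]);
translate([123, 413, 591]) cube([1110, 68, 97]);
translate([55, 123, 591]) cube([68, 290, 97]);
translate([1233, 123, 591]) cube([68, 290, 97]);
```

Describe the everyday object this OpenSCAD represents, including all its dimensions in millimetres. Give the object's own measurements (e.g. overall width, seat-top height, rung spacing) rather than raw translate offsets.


A rectangular dining table. The top is 1356×536×42 mm with its upper surface at z = 730 mm. It stands on four 68×68 mm square legs, each inset 55 mm from the nearest pair of top edges, running from the floor to the underside of the top. Four apron rails, 68 mm thick and 97 mm tall, run between adjacent legs with their top edges flush with the underside of the top and their outer faces flush with the legs' outer faces.


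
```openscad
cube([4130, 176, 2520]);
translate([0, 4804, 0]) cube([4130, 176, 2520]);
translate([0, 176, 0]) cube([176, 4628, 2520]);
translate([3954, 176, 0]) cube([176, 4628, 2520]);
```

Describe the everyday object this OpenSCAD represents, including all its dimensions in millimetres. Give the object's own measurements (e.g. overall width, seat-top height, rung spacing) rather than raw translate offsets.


The wall frame of a small rectangular building: four walls, each 2520 mm tall and 176 mm thick, enclosing a footprint 4130 mm (x) by 4980 mm (y) outside-to-outside, with no floor or roof. The front and back walls (the −y and +y sides) span the full width; the two side walls fit between them.


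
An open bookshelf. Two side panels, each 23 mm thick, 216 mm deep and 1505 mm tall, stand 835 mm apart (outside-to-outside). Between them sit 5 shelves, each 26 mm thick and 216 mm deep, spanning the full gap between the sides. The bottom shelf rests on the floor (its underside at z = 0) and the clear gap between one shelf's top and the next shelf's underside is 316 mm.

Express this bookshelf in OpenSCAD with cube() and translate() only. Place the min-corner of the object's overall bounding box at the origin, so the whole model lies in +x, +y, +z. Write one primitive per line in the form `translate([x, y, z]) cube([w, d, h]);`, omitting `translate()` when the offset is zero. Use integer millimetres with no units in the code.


cube([23, 216, 1505]);
translate([812, 0, 0]) cube([23, 216, 1505]);
translate([23, 0, 0]) cube([789, 216, 26]);
translate([23, 0, 342]) cube([789, 216, 26]);
translate([23, 0, 684]) cube([789, 216, 26]);
translate([23, 0, 1026]) cube([789, 216, 26]);
translate([23, 0, 1368]) cube([789, 216, 26]);


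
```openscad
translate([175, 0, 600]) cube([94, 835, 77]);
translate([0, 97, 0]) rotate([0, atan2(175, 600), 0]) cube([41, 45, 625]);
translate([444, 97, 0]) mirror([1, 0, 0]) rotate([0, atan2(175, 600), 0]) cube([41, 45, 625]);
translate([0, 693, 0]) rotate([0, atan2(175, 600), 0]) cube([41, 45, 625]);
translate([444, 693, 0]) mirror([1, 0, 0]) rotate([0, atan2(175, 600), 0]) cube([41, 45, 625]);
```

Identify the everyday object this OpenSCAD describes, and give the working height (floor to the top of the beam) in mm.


A sawhorse. The overall height is 677 mm.

A beam across two mirrored pairs of raked legs — a sawhorse. The beam's underside is at z = 600 (matching the legs' vertical rise in atan2(175, 600)) and the beam is 77 mm tall, so its top is at 600 + 77 = 677 mm. The raked legs top out at the beam's underside, so that is the highest point.


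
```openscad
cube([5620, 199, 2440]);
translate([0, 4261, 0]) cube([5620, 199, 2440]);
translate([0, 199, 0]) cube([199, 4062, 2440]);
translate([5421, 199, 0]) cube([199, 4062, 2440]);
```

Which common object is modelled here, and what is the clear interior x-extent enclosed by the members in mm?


A house (or room) frame. The interior width is 5222 mm.

Four 2440 mm walls enclosing a rectangle with no floor or roof — a room or house frame. Outside width is 5620 mm and wall thickness is 199 mm, so the interior width is 5620 − 2 × 199 = 5222 mm.


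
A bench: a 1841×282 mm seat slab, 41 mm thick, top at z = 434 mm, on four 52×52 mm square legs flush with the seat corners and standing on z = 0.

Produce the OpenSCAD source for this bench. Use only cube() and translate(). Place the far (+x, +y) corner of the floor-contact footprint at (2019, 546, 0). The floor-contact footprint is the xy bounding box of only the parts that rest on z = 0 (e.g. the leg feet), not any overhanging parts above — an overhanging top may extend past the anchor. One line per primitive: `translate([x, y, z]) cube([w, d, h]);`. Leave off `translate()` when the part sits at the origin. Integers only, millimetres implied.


// leg_h = 434 − 41 = 393
translate([178, 264, 393]) cube([1841, 282, 41]);
translate([178, 264, 0]) cube([52, 52, 393]);
translate([178, 494, 0]) cube([52, 52, 393]);
translate([1967, 264, 0]) cube([52, 52, 393]);
translate([1967, 494, 0]) cube([52, 52, 393]);


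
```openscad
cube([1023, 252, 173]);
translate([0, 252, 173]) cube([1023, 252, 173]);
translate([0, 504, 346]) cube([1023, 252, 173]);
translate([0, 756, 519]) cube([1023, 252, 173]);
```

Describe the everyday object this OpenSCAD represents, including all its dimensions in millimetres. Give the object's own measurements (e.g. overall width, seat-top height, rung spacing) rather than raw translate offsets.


A straight staircase of 4 solid steps. Each step is 1023 mm wide (x), 252 mm deep (y, the going) and 173 mm tall (the rise). The first step rests on the floor; each subsequent step sits one going further in +y and one rise higher in +z, directly behind and above the previous step with no overlap.


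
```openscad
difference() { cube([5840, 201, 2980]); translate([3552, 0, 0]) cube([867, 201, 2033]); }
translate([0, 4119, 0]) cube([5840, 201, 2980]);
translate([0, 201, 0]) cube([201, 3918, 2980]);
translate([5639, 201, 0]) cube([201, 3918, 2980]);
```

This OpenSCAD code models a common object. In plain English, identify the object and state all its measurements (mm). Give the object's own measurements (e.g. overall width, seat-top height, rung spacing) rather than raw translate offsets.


A single room: four walls, each 2980 mm tall and 201 mm thick, enclosing an outside footprint 5840×4320 mm (x × y), no floor or roof. The front and back walls (−y and +y sides) run the full x-width; the side walls fit between their inner faces. A door opening 867 mm wide and 2033 mm tall is cut through the front wall from the floor up, its −x edge 3552 mm from the wall's −x end.


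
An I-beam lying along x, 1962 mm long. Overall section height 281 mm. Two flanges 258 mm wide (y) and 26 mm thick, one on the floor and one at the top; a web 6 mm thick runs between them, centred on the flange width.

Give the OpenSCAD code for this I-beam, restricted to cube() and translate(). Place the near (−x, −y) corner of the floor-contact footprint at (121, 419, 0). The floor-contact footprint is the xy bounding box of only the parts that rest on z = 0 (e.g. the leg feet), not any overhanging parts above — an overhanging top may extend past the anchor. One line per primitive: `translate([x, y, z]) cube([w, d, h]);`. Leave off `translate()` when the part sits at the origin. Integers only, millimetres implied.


translate([121, 419, 0]) cube([1962, 258, 26]);
translate([121, 545, 26]) cube([1962, 6, 229]);
translate([121, 419, 255]) cube([1962, 258, 26]);


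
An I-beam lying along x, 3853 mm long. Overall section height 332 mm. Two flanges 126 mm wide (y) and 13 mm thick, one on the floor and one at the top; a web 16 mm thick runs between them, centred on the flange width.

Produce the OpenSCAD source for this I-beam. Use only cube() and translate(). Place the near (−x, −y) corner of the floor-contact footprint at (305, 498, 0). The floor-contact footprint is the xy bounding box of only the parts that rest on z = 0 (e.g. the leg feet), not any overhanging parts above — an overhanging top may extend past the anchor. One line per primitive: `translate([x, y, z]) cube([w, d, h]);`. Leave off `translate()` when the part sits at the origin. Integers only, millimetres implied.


translate([305, 498, 0]) cube([3853, 126, 13]);
translate([305, 553, 13]) cube([3853, 16, 306]);
translate([305, 498, 319]) cube([3853, 126, 13]);


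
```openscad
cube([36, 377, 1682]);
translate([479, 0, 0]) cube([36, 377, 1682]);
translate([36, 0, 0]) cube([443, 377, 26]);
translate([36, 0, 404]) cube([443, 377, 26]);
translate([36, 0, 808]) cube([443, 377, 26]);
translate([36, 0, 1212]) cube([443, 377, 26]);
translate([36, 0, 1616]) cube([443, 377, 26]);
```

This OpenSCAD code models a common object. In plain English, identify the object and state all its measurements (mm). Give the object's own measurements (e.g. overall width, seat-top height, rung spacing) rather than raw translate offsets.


An open bookshelf. Two side panels, each 36 mm thick, 377 mm deep and 1682 mm tall, stand 515 mm apart (outside-to-outside). Between them sit 5 shelves, each 26 mm thick and 377 mm deep, spanning the full gap between the sides. The bottom shelf rests on the floor (its underside at z = 0) and the clear gap between one shelf's top and the next shelf's underside is 378 mm.


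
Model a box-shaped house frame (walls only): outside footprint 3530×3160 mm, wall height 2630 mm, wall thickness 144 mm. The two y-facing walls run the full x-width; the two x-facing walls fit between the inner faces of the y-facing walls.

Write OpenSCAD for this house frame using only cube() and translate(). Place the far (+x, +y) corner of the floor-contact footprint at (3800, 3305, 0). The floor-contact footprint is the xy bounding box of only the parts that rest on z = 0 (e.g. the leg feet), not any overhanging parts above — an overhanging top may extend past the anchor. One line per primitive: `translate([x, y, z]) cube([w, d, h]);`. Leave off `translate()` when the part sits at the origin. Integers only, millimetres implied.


translate([270, 145, 0]) cube([3530, 144, 2630]);
translate([270, 3161, 0]) cube([3530, 144, 2630]);
translate([270, 289, 0]) cube([144, 2872, 2630]);
translate([3656, 289, 0]) cube([144, 2872, 2630]);


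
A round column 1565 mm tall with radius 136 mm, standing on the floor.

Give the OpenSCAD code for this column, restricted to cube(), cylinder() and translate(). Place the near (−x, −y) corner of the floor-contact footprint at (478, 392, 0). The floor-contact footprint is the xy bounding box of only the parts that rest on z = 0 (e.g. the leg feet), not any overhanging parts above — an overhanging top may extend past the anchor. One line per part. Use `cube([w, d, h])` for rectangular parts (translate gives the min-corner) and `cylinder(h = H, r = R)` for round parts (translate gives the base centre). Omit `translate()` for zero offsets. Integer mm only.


translate([614, 528, 0]) cylinder(h = 1565, r = 136);


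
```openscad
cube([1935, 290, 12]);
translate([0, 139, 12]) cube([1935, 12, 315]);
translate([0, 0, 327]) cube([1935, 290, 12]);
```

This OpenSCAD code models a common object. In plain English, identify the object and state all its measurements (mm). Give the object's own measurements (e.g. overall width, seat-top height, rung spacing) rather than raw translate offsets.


An I-beam lying along x, 1935 mm long. Overall section height 339 mm. Two flanges 290 mm wide (y) and 12 mm thick, one on the floor and one at the top; a web 12 mm thick runs between them, centred on the flange width.


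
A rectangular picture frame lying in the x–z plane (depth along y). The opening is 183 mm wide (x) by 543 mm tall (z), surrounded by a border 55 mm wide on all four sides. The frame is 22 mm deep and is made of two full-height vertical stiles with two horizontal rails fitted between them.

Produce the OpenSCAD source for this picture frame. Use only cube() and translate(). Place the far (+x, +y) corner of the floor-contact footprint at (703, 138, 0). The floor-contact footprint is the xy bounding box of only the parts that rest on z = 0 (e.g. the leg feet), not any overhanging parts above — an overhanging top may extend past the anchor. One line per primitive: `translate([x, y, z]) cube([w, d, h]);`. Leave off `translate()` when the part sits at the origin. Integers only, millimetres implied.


translate([410, 116, 0]) cube([55, 22, 653]);
translate([648, 116, 0]) cube([55, 22, 653]);
translate([465, 116, 0]) cube([183, 22, 55]);
translate([465, 116, 598]) cube([183, 22, 55]);


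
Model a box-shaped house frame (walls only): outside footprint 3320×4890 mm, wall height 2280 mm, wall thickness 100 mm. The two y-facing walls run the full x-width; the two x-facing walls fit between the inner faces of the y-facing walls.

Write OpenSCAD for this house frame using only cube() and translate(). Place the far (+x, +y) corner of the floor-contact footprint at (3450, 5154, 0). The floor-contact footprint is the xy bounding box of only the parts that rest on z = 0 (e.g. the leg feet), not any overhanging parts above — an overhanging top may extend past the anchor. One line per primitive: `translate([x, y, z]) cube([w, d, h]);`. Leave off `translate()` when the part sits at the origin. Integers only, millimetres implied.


translate([130, 264, 0]) cube([3320, 100, 2280]);
translate([130, 5054, 0]) cube([3320, 100, 2280]);
translate([130, 364, 0]) cube([100, 4690, 2280]);
translate([3350, 364, 0]) cube([100, 4690, 2280]);


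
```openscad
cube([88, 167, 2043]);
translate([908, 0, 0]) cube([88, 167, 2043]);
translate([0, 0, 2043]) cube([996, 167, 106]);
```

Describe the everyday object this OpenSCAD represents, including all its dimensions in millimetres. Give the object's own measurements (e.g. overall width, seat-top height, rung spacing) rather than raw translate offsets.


A door frame. The clear opening is 820 mm wide and 2043 mm high. Two 88 mm wide jambs, 167 mm deep, stand either side of the opening from the floor to the top of the opening. A 106 mm thick head sits across the top of both jambs, spanning the full outside width of the frame.


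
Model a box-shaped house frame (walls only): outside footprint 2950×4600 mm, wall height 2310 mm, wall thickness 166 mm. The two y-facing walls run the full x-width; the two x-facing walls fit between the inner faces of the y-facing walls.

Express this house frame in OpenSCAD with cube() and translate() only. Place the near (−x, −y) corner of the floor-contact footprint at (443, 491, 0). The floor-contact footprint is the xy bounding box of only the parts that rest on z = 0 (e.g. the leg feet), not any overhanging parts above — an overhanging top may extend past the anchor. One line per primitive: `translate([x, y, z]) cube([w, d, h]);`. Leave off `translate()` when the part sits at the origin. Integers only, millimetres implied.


translate([443, 491, 0]) cube([2950, 166, 2310]);
translate([443, 4925, 0]) cube([2950, 166, 2310]);
translate([443, 657, 0]) cube([166, 4268, 2310]);
translate([3227, 657, 0]) cube([166, 4268, 2310]);


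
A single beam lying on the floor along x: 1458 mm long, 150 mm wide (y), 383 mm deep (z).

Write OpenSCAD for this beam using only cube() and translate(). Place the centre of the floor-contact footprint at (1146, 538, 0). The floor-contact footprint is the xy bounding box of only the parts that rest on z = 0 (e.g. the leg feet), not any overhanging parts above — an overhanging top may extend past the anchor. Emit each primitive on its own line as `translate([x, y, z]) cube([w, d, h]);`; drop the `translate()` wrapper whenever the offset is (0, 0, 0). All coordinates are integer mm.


translate([417, 463, 0]) cube([1458, 150, 383]);


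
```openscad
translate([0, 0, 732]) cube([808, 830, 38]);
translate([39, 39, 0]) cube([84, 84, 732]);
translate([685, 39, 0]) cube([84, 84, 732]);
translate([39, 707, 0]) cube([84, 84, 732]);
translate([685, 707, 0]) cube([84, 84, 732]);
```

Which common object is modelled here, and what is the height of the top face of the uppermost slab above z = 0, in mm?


A table. The table height is 770 mm.

A 808×830×38 slab sits at z = 732 on four 84 mm square posts — a table. The top surface is at 732 + 38 = 770 mm.


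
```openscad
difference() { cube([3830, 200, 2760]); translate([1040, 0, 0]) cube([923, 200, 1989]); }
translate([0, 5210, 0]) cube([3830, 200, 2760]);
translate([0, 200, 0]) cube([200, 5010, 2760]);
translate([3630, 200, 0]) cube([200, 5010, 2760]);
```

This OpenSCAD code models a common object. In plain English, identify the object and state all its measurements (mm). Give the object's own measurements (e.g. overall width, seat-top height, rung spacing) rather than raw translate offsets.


A single room: four walls, each 2760 mm tall and 200 mm thick, enclosing an outside footprint 3830×5410 mm (x × y), no floor or roof. The front and back walls (−y and +y sides) run the full x-width; the side walls fit between their inner faces. A door opening 923 mm wide and 1989 mm tall is cut through the front wall from the floor up, its −x edge 1040 mm from the wall's −x end.


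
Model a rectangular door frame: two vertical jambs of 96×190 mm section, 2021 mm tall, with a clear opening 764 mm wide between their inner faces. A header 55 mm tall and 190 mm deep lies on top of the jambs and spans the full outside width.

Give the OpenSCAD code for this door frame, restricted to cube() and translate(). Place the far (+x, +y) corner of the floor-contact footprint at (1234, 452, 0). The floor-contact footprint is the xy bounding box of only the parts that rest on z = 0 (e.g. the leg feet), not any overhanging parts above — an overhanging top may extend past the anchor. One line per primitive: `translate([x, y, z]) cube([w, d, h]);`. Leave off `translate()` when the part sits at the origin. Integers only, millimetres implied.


translate([278, 262, 0]) cube([96, 190, 2021]);
translate([1138, 262, 0]) cube([96, 190, 2021]);
translate([278, 262, 2021]) cube([956, 190, 55]);


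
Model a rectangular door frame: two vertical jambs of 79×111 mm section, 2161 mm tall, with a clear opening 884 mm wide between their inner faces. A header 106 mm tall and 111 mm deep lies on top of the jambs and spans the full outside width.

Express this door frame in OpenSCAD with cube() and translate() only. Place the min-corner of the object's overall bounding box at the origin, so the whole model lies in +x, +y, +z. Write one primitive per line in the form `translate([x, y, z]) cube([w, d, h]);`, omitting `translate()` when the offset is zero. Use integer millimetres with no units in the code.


cube([79, 111, 2161]);
translate([963, 0, 0]) cube([79, 111, 2161]);
translate([0, 0, 2161]) cube([1042, 111, 106]);


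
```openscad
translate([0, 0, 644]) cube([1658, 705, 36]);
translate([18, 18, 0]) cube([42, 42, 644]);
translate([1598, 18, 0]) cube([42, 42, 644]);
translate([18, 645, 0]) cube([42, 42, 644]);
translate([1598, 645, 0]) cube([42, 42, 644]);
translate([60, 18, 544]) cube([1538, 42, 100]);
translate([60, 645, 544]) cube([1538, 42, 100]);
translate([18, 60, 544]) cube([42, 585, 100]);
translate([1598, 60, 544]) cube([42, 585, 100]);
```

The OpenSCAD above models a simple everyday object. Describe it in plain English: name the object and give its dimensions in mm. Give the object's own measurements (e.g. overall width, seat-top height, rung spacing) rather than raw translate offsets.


A table: top 1658 mm (x) × 705 mm (y), 36 mm thick, upper face at z = 680 mm, on four 42×42 mm square legs, each inset 18 mm from the nearest pair of top edges from z = 0 to the bottom of the top. Four apron rails, 42 mm thick and 100 mm tall, run between adjacent legs with their top edges flush with the underside of the top and their outer faces flush with the legs' outer faces.


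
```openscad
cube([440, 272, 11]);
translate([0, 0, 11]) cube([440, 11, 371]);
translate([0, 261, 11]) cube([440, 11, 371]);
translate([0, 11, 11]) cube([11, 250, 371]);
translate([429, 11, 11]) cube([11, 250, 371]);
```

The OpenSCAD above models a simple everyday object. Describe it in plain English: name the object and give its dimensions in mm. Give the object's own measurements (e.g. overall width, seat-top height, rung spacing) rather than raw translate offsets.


An open-topped rectangular box: outside dimensions 440×272×382 mm, with a uniform wall and base thickness of 11 mm. The base is a full 440×272 slab on the floor; four walls sit on top of the base. The front and back walls (the −y and +y sides) span the full width; the two side walls fit between them.


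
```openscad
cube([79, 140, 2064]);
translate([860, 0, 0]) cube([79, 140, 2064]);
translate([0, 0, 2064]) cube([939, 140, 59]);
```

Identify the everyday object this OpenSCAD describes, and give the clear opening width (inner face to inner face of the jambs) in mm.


A door frame. The clear opening width is 781 mm.

Two 2064 mm tall posts with a header on top — a door frame. The left jamb is 79 mm wide at x = 0; the right jamb starts at x = 860. The clear opening is 860 − 79 = 781 mm.


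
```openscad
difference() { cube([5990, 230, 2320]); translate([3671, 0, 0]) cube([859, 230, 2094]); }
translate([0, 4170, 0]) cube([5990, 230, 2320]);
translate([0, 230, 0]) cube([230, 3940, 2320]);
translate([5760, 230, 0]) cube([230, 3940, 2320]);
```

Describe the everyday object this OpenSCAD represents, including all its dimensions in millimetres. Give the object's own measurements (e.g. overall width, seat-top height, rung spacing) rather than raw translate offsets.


A single room: four walls, each 2320 mm tall and 230 mm thick, enclosing an outside footprint 5990×4400 mm (x × y), no floor or roof. The front and back walls (−y and +y sides) run the full x-width; the side walls fit between their inner faces. A door opening 859 mm wide and 2094 mm tall is cut through the front wall from the floor up, its −x edge 3671 mm from the wall's −x end.


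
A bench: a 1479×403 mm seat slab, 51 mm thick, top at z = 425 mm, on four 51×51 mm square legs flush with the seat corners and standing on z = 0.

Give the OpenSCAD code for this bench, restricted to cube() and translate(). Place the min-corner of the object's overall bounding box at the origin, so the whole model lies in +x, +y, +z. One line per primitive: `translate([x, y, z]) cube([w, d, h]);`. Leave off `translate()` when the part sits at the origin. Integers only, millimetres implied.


translate([0, 0, 374]) cube([1479, 403, 51]);
cube([51, 51, 374]);
translate([0, 352, 0]) cube([51, 51, 374]);
translate([1428, 0, 0]) cube([51, 51, 374]);
translate([1428, 352, 0]) cube([51, 51, 374]);


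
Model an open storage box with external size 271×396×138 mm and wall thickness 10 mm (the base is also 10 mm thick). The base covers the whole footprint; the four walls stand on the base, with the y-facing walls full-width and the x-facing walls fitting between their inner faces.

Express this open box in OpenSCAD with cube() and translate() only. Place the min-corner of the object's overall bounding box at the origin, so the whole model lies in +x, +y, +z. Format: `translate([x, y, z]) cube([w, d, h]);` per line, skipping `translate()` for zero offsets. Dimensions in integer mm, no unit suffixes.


cube([271, 396, 10]);
translate([0, 0, 10]) cube([271, 10, 128]);
translate([0, 386, 10]) cube([271, 10, 128]);
translate([0, 10, 10]) cube([10, 376, 128]);
translate([261, 10, 10]) cube([10, 376, 128]);


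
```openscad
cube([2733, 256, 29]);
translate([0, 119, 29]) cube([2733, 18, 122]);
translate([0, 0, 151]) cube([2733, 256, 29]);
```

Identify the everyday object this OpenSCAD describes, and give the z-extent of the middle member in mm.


An I-beam. The web height is 122 mm.

Two wide flanges with a thin centred web — an I-beam. Overall 180 mm minus two 29 mm flanges gives a web of 180 − 2·29 = 122 mm.


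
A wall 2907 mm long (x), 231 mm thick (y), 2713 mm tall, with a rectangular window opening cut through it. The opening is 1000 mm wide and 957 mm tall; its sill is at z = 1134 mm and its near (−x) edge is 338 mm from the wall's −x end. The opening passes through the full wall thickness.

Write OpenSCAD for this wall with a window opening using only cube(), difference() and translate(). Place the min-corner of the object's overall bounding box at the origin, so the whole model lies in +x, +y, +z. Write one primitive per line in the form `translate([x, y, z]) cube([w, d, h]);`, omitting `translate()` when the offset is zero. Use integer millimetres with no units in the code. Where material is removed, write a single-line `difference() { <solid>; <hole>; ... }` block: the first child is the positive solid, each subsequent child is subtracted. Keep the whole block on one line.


difference() { cube([2907, 231, 2713]); translate([338, 0, 1134]) cube([1000, 231, 957]); }


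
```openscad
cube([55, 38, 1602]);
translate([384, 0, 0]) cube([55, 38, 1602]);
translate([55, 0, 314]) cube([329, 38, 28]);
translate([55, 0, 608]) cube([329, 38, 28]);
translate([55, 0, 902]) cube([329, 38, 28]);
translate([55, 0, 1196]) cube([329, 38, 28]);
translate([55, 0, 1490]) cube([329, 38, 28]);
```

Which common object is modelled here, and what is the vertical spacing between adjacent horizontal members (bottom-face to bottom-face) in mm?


A ladder. The rung spacing is 294 mm.

Two tall 55×38 posts with 5 short bars between them — a ladder. Adjacent rungs sit at z = 314 and z = 608, so the spacing is 608 − 314 = 294 mm.


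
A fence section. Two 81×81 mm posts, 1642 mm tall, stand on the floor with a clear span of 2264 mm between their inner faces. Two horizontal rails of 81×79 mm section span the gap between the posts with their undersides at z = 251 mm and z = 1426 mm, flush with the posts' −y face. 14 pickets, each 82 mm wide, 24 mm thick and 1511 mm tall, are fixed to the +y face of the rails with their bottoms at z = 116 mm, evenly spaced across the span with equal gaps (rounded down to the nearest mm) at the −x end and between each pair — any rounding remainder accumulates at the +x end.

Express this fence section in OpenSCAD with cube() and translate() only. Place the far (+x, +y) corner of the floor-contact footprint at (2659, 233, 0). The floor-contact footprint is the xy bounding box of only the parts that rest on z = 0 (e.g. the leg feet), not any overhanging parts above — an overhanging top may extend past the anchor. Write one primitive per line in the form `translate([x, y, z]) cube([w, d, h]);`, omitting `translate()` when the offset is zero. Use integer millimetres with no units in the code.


translate([233, 152, 0]) cube([81, 81, 1642]);
translate([2578, 152, 0]) cube([81, 81, 1642]);
translate([314, 152, 251]) cube([2264, 81, 79]);
translate([314, 152, 1426]) cube([2264, 81, 79]);
translate([388, 233, 116]) cube([82, 24, 1511]);
translate([544, 233, 116]) cube([82, 24, 1511]);
translate([700, 233, 116]) cube([82, 24, 1511]);
translate([856, 233, 116]) cube([82, 24, 1511]);
translate([1012, 233, 116]) cube([82, 24, 1511]);
translate([1168, 233, 116]) cube([82, 24, 1511]);
translate([1324, 233, 116]) cube([82, 24, 1511]);
translate([1480, 233, 116]) cube([82, 24, 1511]);
translate([1636, 233, 116]) cube([82, 24, 1511]);
translate([1792, 233, 116]) cube([82, 24, 1511]);
translate([1948, 233, 116]) cube([82, 24, 1511]);
translate([2104, 233, 116]) cube([82, 24, 1511]);
translate([2260, 233, 116]) cube([82, 24, 1511]);
translate([2416, 233, 116]) cube([82, 24, 1511]);


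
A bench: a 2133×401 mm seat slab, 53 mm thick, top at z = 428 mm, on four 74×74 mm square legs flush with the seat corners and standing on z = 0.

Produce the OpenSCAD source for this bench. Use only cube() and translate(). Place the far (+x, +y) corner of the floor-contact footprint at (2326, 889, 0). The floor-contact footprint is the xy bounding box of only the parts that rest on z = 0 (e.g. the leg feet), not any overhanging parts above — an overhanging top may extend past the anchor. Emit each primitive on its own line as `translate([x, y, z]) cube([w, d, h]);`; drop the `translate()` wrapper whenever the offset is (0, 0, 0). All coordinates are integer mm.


// leg_h = 428 − 53 = 375
translate([193, 488, 375]) cube([2133, 401, 53]);
translate([193, 488, 0]) cube([74, 74, 375]);
translate([193, 815, 0]) cube([74, 74, 375]);
translate([2252, 488, 0]) cube([74, 74, 375]);
translate([2252, 815, 0]) cube([74, 74, 375]);


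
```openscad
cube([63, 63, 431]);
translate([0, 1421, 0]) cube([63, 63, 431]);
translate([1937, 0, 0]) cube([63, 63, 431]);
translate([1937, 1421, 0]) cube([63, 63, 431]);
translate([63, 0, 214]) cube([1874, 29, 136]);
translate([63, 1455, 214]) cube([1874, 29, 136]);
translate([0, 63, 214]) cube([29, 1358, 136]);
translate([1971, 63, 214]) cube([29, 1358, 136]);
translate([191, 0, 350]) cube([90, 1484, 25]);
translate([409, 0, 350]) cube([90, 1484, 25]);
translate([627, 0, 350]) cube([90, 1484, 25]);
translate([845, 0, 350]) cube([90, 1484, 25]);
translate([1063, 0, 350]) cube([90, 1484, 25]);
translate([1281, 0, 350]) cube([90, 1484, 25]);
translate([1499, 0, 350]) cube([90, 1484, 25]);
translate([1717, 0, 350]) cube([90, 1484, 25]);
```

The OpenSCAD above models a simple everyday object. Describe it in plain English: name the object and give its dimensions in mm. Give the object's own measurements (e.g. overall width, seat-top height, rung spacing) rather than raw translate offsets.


A bed frame 2000 mm long (x) by 1484 mm wide (y). Four 63×63 mm corner posts, 431 mm tall, at the corners of the footprint. Four rails of 29 mm thickness and 136 mm height run between adjacent posts with their undersides at z = 214 mm, their outer faces flush with the outside of the frame (the two x-running rails run between the posts' inner faces; the two y-running rails run between the posts' inner faces). 8 slats, each 90 mm wide (x) and 25 mm thick, lie across the top of the two x-running rails, running the full 1484 mm width of the frame in y; along x they sit between the end posts with a 128 mm gap after the −x posts and between neighbouring slats, leaving 130 mm before the +x posts.
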